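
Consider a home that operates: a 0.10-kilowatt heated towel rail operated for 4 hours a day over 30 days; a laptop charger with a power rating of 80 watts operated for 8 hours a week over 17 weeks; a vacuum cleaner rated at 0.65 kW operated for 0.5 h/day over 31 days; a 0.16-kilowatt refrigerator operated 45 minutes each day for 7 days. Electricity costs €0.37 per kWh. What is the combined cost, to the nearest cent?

heated towel rail: Runtime = 4 h/day × 30 days = 120 h
heated towel rail: 0.1 kW × 120 h = 12 kWh
laptop charger: Runtime = 8 h/week × 17 weeks = 136 h
laptop charger: 0.08 kW × 136 h = 10.88 kWh
vacuum cleaner: Runtime = 0.5 h/day × 31 days = 15.5 h
vacuum cleaner: 0.65 kW × 15.5 h = 10.075 kWh
refrigerator: Runtime = 45 min × 7 = 315 min = 5.25 h
refrigerator: 0.16 kW × 5.25 h = 0.84 kWh
Total energy = 33.795 kWh
Cost = 33.795 × €0.37 = €12.50

€12.50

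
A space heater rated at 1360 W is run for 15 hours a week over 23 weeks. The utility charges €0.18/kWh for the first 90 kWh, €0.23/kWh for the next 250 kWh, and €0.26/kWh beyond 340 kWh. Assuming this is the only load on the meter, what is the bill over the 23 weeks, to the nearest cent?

€107.29

Runtime = 15 h/week × 23 weeks = 345 h
Energy = 1.36 kW × 345 h = 469.2 kWh
Tier 1 (0–90 kWh): 90 × €0.18 = €16.2
Tier 2 (90–340 kWh): 250 × €0.23 = €57.5
Above 340 kWh: 129.2 × €0.26 = €33.592
Bill = €107.29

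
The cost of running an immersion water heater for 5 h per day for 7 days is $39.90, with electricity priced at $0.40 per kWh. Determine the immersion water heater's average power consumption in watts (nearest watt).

2850 W

Energy = $39.90 ÷ $0.40/kWh = 99.75 kWh
Runtime = 5 h/day × 7 days = 35 h
Power = 99.75 kWh ÷ 35 h = 2.85 kW = 2850 W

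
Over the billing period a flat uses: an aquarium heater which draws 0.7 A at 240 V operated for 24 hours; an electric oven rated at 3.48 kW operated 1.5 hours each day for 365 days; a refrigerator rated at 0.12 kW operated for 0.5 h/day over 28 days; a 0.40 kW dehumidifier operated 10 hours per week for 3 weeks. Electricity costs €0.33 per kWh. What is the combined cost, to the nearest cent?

aquarium heater: Power = 0.7 A × 240 V = 168 W = 0.168 kW
aquarium heater: 0.168 kW × 24 h = 4.032 kWh
electric oven: Runtime = 1.5 h/day × 365 days = 547.5 h
electric oven: 3.48 kW × 547.5 h = 1905.3 kWh
refrigerator: Runtime = 0.5 h/day × 28 days = 14 h
refrigerator: 0.12 kW × 14 h = 1.68 kWh
dehumidifier: Runtime = 10 h/week × 3 weeks = 30 h
dehumidifier: 0.4 kW × 30 h = 12 kWh
Total energy = 1923.012 kWh
Cost = 1923.012 × €0.33 = €634.59

€634.59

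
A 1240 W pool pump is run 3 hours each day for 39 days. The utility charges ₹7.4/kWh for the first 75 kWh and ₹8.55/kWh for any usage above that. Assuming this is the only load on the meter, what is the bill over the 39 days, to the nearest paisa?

₹1154.18

Runtime = 3 h/day × 39 days = 117 h
Energy = 1.24 kW × 117 h = 145.08 kWh
Tier 1 (0–75 kWh): 75 × ₹7.4 = ₹555
Above 75 kWh: 70.08 × ₹8.55 = ₹599.184
Bill = ₹1154.18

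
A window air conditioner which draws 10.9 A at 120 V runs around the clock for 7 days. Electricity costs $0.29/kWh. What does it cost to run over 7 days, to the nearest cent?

$63.73

Power = 10.9 A × 120 V = 1308 W = 1.308 kW
Runtime = 24 h × 7 = 168 h
Energy = 1.308 kW × 168 h = 219.744 kWh
Cost = 219.744 kWh × $0.29/kWh = $63.73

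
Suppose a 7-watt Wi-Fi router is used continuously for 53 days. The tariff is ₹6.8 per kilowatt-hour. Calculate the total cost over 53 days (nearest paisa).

₹60.55

Runtime = 24 h × 53 = 1272 h
Energy = 0.007 kW × 1272 h = 8.904 kWh
Cost = 8.904 kWh × ₹6.8/kWh = ₹60.55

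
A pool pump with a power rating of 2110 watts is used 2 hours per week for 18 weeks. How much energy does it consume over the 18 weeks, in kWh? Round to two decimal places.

75.96 kWh

Runtime = 2 h/week × 18 weeks = 36 h
Energy = 2.11 kW × 36 h = 75.96 kWh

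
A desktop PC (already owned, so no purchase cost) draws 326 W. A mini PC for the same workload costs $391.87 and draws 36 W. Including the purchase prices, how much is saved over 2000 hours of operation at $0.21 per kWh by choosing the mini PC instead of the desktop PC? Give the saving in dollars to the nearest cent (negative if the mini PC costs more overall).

desktop PC: $0.00 + (326/1000) kW × 2000 h × $0.21 = $0.00 + $136.92 = $136.92
mini PC: $391.87 + (36/1000) kW × 2000 h × $0.21 = $391.87 + $15.12 = $406.99
Saving = $136.92 − $406.99 = −$270.07

-$270.07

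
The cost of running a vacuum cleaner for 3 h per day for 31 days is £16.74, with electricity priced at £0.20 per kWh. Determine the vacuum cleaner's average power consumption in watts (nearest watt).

900 W

Energy = £16.74 ÷ £0.20/kWh = 83.7 kWh
Runtime = 3 h/day × 31 days = 93 h
Power = 83.7 kWh ÷ 93 h = 0.9 kW = 900 W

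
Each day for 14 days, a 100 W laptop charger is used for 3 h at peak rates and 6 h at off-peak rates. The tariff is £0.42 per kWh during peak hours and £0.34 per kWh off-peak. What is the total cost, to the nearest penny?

Peak energy = 0.1 kW × 3 h × 14 = 4.2 kWh
Off-peak energy = 0.1 kW × 6 h × 14 = 8.4 kWh
Cost = 4.2 × £0.42 + 8.4 × £0.34 = £1.764 + £2.856 = £4.62

£4.62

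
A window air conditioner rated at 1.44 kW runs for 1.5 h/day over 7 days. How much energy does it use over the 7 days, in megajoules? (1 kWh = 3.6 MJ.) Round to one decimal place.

Runtime = 1.5 h/day × 7 days = 10.5 h
Energy = 1.44 kW × 10.5 h = 15.12 kWh
= 15.12 × 3.6 MJ = 54.4 MJ

54.4 MJ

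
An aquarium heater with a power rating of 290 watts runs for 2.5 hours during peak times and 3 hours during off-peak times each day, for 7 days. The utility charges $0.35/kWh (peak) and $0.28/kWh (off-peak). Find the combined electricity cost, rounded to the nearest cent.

$3.48

Peak energy = 0.29 kW × 2.5 h × 7 = 5.075 kWh
Off-peak energy = 0.29 kW × 3 h × 7 = 6.09 kWh
Cost = 5.075 × $0.35 + 6.09 × $0.28 = $1.77625 + $1.7052 = $3.48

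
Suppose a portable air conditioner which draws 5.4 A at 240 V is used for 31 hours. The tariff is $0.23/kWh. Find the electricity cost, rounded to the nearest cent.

$9.24

Power = 5.4 A × 240 V = 1296 W = 1.296 kW
Energy = 1.296 kW × 31 h = 40.176 kWh
Cost = 40.176 kWh × $0.23/kWh = $9.24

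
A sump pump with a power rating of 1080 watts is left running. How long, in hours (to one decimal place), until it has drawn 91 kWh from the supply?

84.3 h

Hours = 91 kWh ÷ 1.08 kW = 84.3 h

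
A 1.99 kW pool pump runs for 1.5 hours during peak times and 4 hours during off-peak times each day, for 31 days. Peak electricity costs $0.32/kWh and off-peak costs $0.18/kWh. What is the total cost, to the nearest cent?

Peak energy = 1.99 kW × 1.5 h × 31 = 92.535 kWh
Off-peak energy = 1.99 kW × 4 h × 31 = 246.76 kWh
Cost = 92.535 × $0.32 + 246.76 × $0.18 = $29.6112 + $44.4168 = $74.03

$74.03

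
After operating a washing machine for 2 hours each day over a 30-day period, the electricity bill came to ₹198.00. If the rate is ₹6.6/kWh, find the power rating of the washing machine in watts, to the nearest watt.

500 W

Energy = ₹198.00 ÷ ₹6.6/kWh = 30 kWh
Runtime = 2 h/day × 30 days = 60 h
Power = 30 kWh ÷ 60 h = 0.5 kW = 500 W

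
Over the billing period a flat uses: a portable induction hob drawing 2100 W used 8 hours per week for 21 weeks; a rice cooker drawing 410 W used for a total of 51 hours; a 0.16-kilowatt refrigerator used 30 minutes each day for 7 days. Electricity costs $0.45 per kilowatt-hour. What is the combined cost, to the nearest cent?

$168.42

portable induction hob: Runtime = 8 h/week × 21 weeks = 168 h
portable induction hob: 2.1 kW × 168 h = 352.8 kWh
rice cooker: 0.41 kW × 51 h = 20.91 kWh
refrigerator: Runtime = 30 min × 7 = 210 min = 3.5 h
refrigerator: 0.16 kW × 3.5 h = 0.56 kWh
Total energy = 374.27 kWh
Cost = 374.27 × $0.45 = $168.42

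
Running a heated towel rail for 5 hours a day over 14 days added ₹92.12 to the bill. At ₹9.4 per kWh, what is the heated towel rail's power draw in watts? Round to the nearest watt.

140 W

Energy = ₹92.12 ÷ ₹9.4/kWh = 9.8 kWh
Runtime = 5 h/day × 14 days = 70 h
Power = 9.8 kWh ÷ 70 h = 0.14 kW = 140 W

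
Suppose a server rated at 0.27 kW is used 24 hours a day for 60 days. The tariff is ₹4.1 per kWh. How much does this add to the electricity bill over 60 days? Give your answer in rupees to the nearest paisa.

Runtime = 24 h × 60 = 1440 h
Energy = 0.27 kW × 1440 h = 388.8 kWh
Cost = 388.8 kWh × ₹4.1/kWh = ₹1594.08

₹1594.08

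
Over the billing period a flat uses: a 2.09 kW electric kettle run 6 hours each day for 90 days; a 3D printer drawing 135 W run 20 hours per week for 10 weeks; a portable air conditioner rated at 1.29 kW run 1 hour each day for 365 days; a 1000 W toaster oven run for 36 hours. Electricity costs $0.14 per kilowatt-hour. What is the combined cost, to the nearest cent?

electric kettle: Runtime = 6 h/day × 90 days = 540 h
electric kettle: 2.09 kW × 540 h = 1128.6 kWh
3D printer: Runtime = 20 h/week × 10 weeks = 200 h
3D printer: 0.135 kW × 200 h = 27 kWh
portable air conditioner: Runtime = 1 h/day × 365 days = 365 h
portable air conditioner: 1.29 kW × 365 h = 470.85 kWh
toaster oven: 1 kW × 36 h = 36 kWh
Total energy = 1662.45 kWh
Cost = 1662.45 × $0.14 = $232.74

$232.74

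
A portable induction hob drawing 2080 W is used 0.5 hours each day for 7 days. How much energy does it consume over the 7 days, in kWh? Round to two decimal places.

Runtime = 0.5 h/day × 7 days = 3.5 h
Energy = 2.08 kW × 3.5 h = 7.28 kWh

7.28 kWh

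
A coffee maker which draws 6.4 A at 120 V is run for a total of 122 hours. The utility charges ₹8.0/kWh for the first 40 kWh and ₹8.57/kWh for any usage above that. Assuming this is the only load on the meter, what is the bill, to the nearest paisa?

Power = 6.4 A × 120 V = 768 W = 0.768 kW
Energy = 0.768 kW × 122 h = 93.696 kWh
Tier 1 (0–40 kWh): 40 × ₹8.0 = ₹320
Above 40 kWh: 53.696 × ₹8.57 = ₹460.17472
Bill = ₹780.17

₹780.17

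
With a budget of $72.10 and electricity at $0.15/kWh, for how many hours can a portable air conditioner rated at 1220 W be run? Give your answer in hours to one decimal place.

394.0 h

Energy available = $72.10 ÷ $0.15/kWh = 480.6667 kWh
Hours = 480.6667 kWh ÷ 1.22 kW = 394.0 h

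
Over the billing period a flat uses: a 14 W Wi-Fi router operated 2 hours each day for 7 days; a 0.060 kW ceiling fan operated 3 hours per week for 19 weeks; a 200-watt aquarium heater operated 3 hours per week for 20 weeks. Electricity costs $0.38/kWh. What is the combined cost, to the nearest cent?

Wi-Fi router: Runtime = 2 h/day × 7 days = 14 h
Wi-Fi router: 0.014 kW × 14 h = 0.196 kWh
ceiling fan: Runtime = 3 h/week × 19 weeks = 57 h
ceiling fan: 0.06 kW × 57 h = 3.42 kWh
aquarium heater: Runtime = 3 h/week × 20 weeks = 60 h
aquarium heater: 0.2 kW × 60 h = 12 kWh
Total energy = 15.616 kWh
Cost = 15.616 × $0.38 = $5.93

$5.93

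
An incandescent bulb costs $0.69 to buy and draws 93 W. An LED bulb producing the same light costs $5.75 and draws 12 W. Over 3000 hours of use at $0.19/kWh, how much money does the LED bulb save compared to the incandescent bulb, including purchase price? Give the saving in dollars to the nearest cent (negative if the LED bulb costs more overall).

$41.11

incandescent bulb: $0.69 + (93/1000) kW × 3000 h × $0.19 = $0.69 + $53.01 = $53.7
LED bulb: $5.75 + (12/1000) kW × 3000 h × $0.19 = $5.75 + $6.84 = $12.59
Saving = $53.7 − $12.59 = $41.11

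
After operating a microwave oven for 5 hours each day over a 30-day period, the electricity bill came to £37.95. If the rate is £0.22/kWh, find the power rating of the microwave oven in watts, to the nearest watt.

Energy = £37.95 ÷ £0.22/kWh = 172.5 kWh
Runtime = 5 h/day × 30 days = 150 h
Power = 172.5 kWh ÷ 150 h = 1.15 kW = 1150 W

1150 W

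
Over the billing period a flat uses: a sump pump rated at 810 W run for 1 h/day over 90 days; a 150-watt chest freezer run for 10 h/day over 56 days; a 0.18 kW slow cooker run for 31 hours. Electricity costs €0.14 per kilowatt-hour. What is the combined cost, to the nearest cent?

sump pump: Runtime = 1 h/day × 90 days = 90 h
sump pump: 0.81 kW × 90 h = 72.9 kWh
chest freezer: Runtime = 10 h/day × 56 days = 560 h
chest freezer: 0.15 kW × 560 h = 84 kWh
slow cooker: 0.18 kW × 31 h = 5.58 kWh
Total energy = 162.48 kWh
Cost = 162.48 × €0.14 = €22.75

€22.75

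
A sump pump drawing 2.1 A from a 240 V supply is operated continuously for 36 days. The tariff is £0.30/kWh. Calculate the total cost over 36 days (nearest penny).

Power = 2.1 A × 240 V = 504 W = 0.504 kW
Runtime = 24 h × 36 = 864 h
Energy = 0.504 kW × 864 h = 435.456 kWh
Cost = 435.456 kWh × £0.30/kWh = £130.64

£130.64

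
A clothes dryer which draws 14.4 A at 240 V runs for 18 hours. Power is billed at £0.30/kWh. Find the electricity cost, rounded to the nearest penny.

£18.66

Power = 14.4 A × 240 V = 3456 W = 3.456 kW
Energy = 3.456 kW × 18 h = 62.208 kWh
Cost = 62.208 kWh × £0.30/kWh = £18.66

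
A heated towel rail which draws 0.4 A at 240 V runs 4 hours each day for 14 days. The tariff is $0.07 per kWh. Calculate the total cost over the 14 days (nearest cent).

$0.38

Power = 0.4 A × 240 V = 96 W = 0.096 kW
Runtime = 4 h/day × 14 days = 56 h
Energy = 0.096 kW × 56 h = 5.376 kWh
Cost = 5.376 kWh × $0.07/kWh = $0.38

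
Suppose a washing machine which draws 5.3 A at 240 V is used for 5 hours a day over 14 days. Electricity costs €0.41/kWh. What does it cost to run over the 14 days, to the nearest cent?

€36.51

Power = 5.3 A × 240 V = 1272 W = 1.272 kW
Runtime = 5 h/day × 14 days = 70 h
Energy = 1.272 kW × 70 h = 89.04 kWh
Cost = 89.04 kWh × €0.41/kWh = €36.51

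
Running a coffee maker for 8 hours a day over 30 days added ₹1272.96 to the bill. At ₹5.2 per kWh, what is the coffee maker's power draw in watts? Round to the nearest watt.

Energy = ₹1272.96 ÷ ₹5.2/kWh = 244.8 kWh
Runtime = 8 h/day × 30 days = 240 h
Power = 244.8 kWh ÷ 240 h = 1.02 kW = 1020 W

1020 W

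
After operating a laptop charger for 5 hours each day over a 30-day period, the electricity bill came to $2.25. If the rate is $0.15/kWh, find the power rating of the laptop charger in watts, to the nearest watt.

100 W

Energy = $2.25 ÷ $0.15/kWh = 15 kWh
Runtime = 5 h/day × 30 days = 150 h
Power = 15 kWh ÷ 150 h = 0.1 kW = 100 W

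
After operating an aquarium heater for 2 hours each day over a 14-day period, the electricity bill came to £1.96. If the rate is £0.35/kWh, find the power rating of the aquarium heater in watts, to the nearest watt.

200 W

Energy = £1.96 ÷ £0.35/kWh = 5.6 kWh
Runtime = 2 h/day × 14 days = 28 h
Power = 5.6 kWh ÷ 28 h = 0.2 kW = 200 W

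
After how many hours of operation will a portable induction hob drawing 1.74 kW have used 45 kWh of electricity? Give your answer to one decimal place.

Hours = 45 kWh ÷ 1.74 kW = 25.9 h

25.9 h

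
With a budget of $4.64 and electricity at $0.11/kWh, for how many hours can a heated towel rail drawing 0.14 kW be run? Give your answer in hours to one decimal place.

Energy available = $4.64 ÷ $0.11/kWh = 42.1818 kWh
Hours = 42.1818 kWh ÷ 0.14 kW = 301.3 h

301.3 h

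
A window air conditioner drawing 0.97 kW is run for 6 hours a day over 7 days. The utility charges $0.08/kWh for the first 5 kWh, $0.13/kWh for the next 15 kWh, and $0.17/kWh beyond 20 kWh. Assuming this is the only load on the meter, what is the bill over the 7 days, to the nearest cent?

Runtime = 6 h/day × 7 days = 42 h
Energy = 0.97 kW × 42 h = 40.74 kWh
Tier 1 (0–5 kWh): 5 × $0.08 = $0.4
Tier 2 (5–20 kWh): 15 × $0.13 = $1.95
Above 20 kWh: 20.74 × $0.17 = $3.5258
Bill = $5.88

$5.88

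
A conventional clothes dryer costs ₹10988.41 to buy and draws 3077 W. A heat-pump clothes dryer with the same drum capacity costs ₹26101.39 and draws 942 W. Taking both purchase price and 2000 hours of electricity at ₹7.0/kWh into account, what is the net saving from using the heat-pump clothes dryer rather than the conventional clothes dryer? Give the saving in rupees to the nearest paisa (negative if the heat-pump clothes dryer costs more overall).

conventional clothes dryer: ₹10988.41 + (3077/1000) kW × 2000 h × ₹7.0 = ₹10988.41 + ₹43078 = ₹54066.41
heat-pump clothes dryer: ₹26101.39 + (942/1000) kW × 2000 h × ₹7.0 = ₹26101.39 + ₹13188 = ₹39289.39
Saving = ₹54066.41 − ₹39289.39 = ₹14777.02

₹14777.02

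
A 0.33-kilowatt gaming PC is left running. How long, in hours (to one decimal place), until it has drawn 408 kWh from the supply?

Hours = 408 kWh ÷ 0.33 kW = 1236.4 h

1236.4 h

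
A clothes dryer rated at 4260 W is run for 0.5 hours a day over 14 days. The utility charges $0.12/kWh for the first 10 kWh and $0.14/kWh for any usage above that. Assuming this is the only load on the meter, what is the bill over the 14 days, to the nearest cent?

$3.97

Runtime = 0.5 h/day × 14 days = 7 h
Energy = 4.26 kW × 7 h = 29.82 kWh
Tier 1 (0–10 kWh): 10 × $0.12 = $1.2
Above 10 kWh: 19.82 × $0.14 = $2.7748
Bill = $3.97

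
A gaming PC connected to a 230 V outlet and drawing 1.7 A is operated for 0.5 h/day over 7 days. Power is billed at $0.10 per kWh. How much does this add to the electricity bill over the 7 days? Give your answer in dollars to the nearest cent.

$0.14

Power = 1.7 A × 230 V = 391 W = 0.391 kW
Runtime = 0.5 h/day × 7 days = 3.5 h
Energy = 0.391 kW × 3.5 h = 1.3685 kWh
Cost = 1.3685 kWh × $0.10/kWh = $0.14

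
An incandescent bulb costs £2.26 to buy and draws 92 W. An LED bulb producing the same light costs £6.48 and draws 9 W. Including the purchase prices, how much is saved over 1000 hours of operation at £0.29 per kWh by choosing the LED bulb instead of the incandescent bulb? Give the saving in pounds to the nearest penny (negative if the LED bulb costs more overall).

incandescent bulb: £2.26 + (92/1000) kW × 1000 h × £0.29 = £2.26 + £26.68 = £28.94
LED bulb: £6.48 + (9/1000) kW × 1000 h × £0.29 = £6.48 + £2.61 = £9.09
Saving = £28.94 − £9.09 = £19.85

£19.85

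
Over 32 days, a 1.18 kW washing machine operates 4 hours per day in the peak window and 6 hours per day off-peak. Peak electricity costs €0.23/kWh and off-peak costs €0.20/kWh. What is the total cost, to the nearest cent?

Peak energy = 1.18 kW × 4 h × 32 = 151.04 kWh
Off-peak energy = 1.18 kW × 6 h × 32 = 226.56 kWh
Cost = 151.04 × €0.23 + 226.56 × €0.20 = €34.7392 + €45.312 = €80.05

€80.05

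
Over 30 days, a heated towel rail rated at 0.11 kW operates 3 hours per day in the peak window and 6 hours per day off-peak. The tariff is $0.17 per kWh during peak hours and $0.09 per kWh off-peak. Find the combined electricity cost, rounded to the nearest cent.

Peak energy = 0.11 kW × 3 h × 30 = 9.9 kWh
Off-peak energy = 0.11 kW × 6 h × 30 = 19.8 kWh
Cost = 9.9 × $0.17 + 19.8 × $0.09 = $1.683 + $1.782 = $3.47

$3.47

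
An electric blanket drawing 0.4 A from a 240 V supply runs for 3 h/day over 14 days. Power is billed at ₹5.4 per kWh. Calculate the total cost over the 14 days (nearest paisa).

₹21.77

Power = 0.4 A × 240 V = 96 W = 0.096 kW
Runtime = 3 h/day × 14 days = 42 h
Energy = 0.096 kW × 42 h = 4.032 kWh
Cost = 4.032 kWh × ₹5.4/kWh = ₹21.77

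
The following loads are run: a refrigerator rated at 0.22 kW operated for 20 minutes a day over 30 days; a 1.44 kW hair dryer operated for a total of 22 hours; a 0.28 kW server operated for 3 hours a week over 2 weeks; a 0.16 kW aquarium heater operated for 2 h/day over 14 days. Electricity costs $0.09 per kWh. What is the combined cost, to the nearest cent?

refrigerator: Runtime = 20 min × 30 = 600 min = 10 h
refrigerator: 0.22 kW × 10 h = 2.2 kWh
hair dryer: 1.44 kW × 22 h = 31.68 kWh
server: Runtime = 3 h/week × 2 weeks = 6 h
server: 0.28 kW × 6 h = 1.68 kWh
aquarium heater: Runtime = 2 h/day × 14 days = 28 h
aquarium heater: 0.16 kW × 28 h = 4.48 kWh
Total energy = 40.04 kWh
Cost = 40.04 × $0.09 = $3.60

$3.60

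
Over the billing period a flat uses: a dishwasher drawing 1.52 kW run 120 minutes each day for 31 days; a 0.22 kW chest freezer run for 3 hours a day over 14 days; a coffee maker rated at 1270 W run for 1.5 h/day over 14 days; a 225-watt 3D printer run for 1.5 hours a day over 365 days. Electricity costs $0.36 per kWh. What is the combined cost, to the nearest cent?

dishwasher: Runtime = 120 min × 31 = 3720 min = 62 h
dishwasher: 1.52 kW × 62 h = 94.24 kWh
chest freezer: Runtime = 3 h/day × 14 days = 42 h
chest freezer: 0.22 kW × 42 h = 9.24 kWh
coffee maker: Runtime = 1.5 h/day × 14 days = 21 h
coffee maker: 1.27 kW × 21 h = 26.67 kWh
3D printer: Runtime = 1.5 h/day × 365 days = 547.5 h
3D printer: 0.225 kW × 547.5 h = 123.1875 kWh
Total energy = 253.3375 kWh
Cost = 253.3375 × $0.36 = $91.20

$91.20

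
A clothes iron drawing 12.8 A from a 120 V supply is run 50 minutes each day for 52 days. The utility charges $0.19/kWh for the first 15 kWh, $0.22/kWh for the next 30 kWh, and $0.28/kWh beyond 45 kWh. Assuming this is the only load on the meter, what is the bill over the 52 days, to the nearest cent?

$15.49

Power = 12.8 A × 120 V = 1536 W = 1.536 kW
Runtime = 50 min × 52 = 2600 min = 43.333333… h
Energy = 1.536 kW × 43.333333… h = 66.56 kWh
Tier 1 (0–15 kWh): 15 × $0.19 = $2.85
Tier 2 (15–45 kWh): 30 × $0.22 = $6.6
Above 45 kWh: 21.56 × $0.28 = $6.0368
Bill = $15.49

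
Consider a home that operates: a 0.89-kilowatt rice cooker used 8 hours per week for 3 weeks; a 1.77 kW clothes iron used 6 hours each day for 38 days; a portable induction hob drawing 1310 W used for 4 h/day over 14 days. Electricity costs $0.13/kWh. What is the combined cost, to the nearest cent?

$64.78

rice cooker: Runtime = 8 h/week × 3 weeks = 24 h
rice cooker: 0.89 kW × 24 h = 21.36 kWh
clothes iron: Runtime = 6 h/day × 38 days = 228 h
clothes iron: 1.77 kW × 228 h = 403.56 kWh
portable induction hob: Runtime = 4 h/day × 14 days = 56 h
portable induction hob: 1.31 kW × 56 h = 73.36 kWh
Total energy = 498.28 kWh
Cost = 498.28 × $0.13 = $64.78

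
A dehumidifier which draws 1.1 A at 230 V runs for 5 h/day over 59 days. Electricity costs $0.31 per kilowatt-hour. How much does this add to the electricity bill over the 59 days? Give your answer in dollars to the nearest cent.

Power = 1.1 A × 230 V = 253 W = 0.253 kW
Runtime = 5 h/day × 59 days = 295 h
Energy = 0.253 kW × 295 h = 74.635 kWh
Cost = 74.635 kWh × $0.31/kWh = $23.14

$23.14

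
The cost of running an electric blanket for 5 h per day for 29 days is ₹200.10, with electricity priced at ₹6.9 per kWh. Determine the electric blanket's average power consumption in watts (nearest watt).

200 W

Energy = ₹200.10 ÷ ₹6.9/kWh = 29 kWh
Runtime = 5 h/day × 29 days = 145 h
Power = 29 kWh ÷ 145 h = 0.2 kW = 200 W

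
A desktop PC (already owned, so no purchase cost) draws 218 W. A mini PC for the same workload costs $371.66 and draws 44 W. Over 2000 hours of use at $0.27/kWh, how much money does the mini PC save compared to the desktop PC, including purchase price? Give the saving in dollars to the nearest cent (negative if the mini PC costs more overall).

desktop PC: $0.00 + (218/1000) kW × 2000 h × $0.27 = $0.00 + $117.72 = $117.72
mini PC: $371.66 + (44/1000) kW × 2000 h × $0.27 = $371.66 + $23.76 = $395.42
Saving = $117.72 − $395.42 = −$277.7

-$277.70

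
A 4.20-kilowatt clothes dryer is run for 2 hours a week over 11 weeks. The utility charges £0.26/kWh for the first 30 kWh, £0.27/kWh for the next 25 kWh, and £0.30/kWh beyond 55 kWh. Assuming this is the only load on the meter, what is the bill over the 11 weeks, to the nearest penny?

Runtime = 2 h/week × 11 weeks = 22 h
Energy = 4.2 kW × 22 h = 92.4 kWh
Tier 1 (0–30 kWh): 30 × £0.26 = £7.8
Tier 2 (30–55 kWh): 25 × £0.27 = £6.75
Above 55 kWh: 37.4 × £0.30 = £11.22
Bill = £25.77

£25.77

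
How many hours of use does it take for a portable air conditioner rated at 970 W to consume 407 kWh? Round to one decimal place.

Hours = 407 kWh ÷ 0.97 kW = 419.6 h

419.6 h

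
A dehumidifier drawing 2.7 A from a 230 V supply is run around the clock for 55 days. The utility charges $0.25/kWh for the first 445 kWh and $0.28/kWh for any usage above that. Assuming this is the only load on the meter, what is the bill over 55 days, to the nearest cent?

$216.17

Power = 2.7 A × 230 V = 621 W = 0.621 kW
Runtime = 24 h × 55 = 1320 h
Energy = 0.621 kW × 1320 h = 819.72 kWh
Tier 1 (0–445 kWh): 445 × $0.25 = $111.25
Above 445 kWh: 374.72 × $0.28 = $104.9216
Bill = $216.17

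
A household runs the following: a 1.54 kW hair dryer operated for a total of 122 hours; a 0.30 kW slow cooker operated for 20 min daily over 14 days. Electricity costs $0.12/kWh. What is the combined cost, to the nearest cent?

$22.71

hair dryer: 1.54 kW × 122 h = 187.88 kWh
slow cooker: Runtime = 20 min × 14 = 280 min = 4.666666… h
slow cooker: 0.3 kW × 4.666666… h = 1.4 kWh
Total energy = 189.28 kWh
Cost = 189.28 × $0.12 = $22.71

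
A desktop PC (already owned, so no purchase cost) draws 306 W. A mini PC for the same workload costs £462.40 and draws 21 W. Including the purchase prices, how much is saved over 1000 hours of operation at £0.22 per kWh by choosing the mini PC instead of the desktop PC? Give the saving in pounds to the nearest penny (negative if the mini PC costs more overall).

desktop PC: £0.00 + (306/1000) kW × 1000 h × £0.22 = £0.00 + £67.32 = £67.32
mini PC: £462.40 + (21/1000) kW × 1000 h × £0.22 = £462.40 + £4.62 = £467.02
Saving = £67.32 − £467.02 = −£399.7

-£399.70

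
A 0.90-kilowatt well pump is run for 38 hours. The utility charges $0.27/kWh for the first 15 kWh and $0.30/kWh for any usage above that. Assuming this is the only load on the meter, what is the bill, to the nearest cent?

Energy = 0.9 kW × 38 h = 34.2 kWh
Tier 1 (0–15 kWh): 15 × $0.27 = $4.05
Above 15 kWh: 19.2 × $0.30 = $5.76
Bill = $9.81

$9.81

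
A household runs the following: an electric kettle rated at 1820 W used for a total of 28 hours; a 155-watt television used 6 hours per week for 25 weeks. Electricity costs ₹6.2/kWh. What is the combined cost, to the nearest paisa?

electric kettle: 1.82 kW × 28 h = 50.96 kWh
television: Runtime = 6 h/week × 25 weeks = 150 h
television: 0.155 kW × 150 h = 23.25 kWh
Total energy = 74.21 kWh
Cost = 74.21 × ₹6.2 = ₹460.10

₹460.10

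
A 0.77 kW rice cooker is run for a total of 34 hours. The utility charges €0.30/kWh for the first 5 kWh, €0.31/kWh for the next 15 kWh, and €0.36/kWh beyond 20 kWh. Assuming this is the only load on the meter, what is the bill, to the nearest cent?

€8.37

Energy = 0.77 kW × 34 h = 26.18 kWh
Tier 1 (0–5 kWh): 5 × €0.30 = €1.5
Tier 2 (5–20 kWh): 15 × €0.31 = €4.65
Above 20 kWh: 6.18 × €0.36 = €2.2248
Bill = €8.37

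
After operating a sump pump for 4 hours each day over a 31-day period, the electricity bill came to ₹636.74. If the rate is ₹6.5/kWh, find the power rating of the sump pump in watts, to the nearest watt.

Energy = ₹636.74 ÷ ₹6.5/kWh = 97.96 kWh
Runtime = 4 h/day × 31 days = 124 h
Power = 97.96 kWh ÷ 124 h = 0.79 kW = 790 W

790 W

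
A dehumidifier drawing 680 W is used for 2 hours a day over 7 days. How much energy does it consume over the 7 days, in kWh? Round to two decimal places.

Runtime = 2 h/day × 7 days = 14 h
Energy = 0.68 kW × 14 h = 9.52 kWh

9.52 kWh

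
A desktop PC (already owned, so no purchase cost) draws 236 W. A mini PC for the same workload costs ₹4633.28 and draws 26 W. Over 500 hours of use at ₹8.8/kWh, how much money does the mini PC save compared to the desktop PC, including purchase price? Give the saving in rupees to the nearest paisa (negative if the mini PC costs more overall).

desktop PC: ₹0.00 + (236/1000) kW × 500 h × ₹8.8 = ₹0.00 + ₹1038.4 = ₹1038.4
mini PC: ₹4633.28 + (26/1000) kW × 500 h × ₹8.8 = ₹4633.28 + ₹114.4 = ₹4747.68
Saving = ₹1038.4 − ₹4747.68 = −₹3709.28

-₹3709.28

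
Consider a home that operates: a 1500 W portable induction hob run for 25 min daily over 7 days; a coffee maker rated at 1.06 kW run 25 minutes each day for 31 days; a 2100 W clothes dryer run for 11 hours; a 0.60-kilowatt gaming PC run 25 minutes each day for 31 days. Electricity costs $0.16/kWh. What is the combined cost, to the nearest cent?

$7.83

portable induction hob: Runtime = 25 min × 7 = 175 min = 2.916666… h
portable induction hob: 1.5 kW × 2.916666… h = 4.375 kWh
coffee maker: Runtime = 25 min × 31 = 775 min = 12.916666… h
coffee maker: 1.06 kW × 12.916666… h = 13.691666… kWh
clothes dryer: 2.1 kW × 11 h = 23.1 kWh
gaming PC: Runtime = 25 min × 31 = 775 min = 12.916666… h
gaming PC: 0.6 kW × 12.916666… h = 7.75 kWh
Total energy = 48.916666… kWh
Cost = 48.916666… × $0.16 = $7.83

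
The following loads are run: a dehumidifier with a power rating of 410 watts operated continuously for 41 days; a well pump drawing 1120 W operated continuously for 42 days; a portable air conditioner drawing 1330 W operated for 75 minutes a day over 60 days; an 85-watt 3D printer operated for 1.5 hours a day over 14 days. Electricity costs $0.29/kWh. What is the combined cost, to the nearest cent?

$473.84

dehumidifier: Runtime = 24 h × 41 = 984 h
dehumidifier: 0.41 kW × 984 h = 403.44 kWh
well pump: Runtime = 24 h × 42 = 1008 h
well pump: 1.12 kW × 1008 h = 1128.96 kWh
portable air conditioner: Runtime = 75 min × 60 = 4500 min = 75 h
portable air conditioner: 1.33 kW × 75 h = 99.75 kWh
3D printer: Runtime = 1.5 h/day × 14 days = 21 h
3D printer: 0.085 kW × 21 h = 1.785 kWh
Total energy = 1633.935 kWh
Cost = 1633.935 × $0.29 = $473.84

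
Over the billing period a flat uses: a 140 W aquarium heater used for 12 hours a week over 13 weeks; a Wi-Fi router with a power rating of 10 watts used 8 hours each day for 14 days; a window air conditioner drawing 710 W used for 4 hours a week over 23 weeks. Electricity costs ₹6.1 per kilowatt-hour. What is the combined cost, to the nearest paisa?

aquarium heater: Runtime = 12 h/week × 13 weeks = 156 h
aquarium heater: 0.14 kW × 156 h = 21.84 kWh
Wi-Fi router: Runtime = 8 h/day × 14 days = 112 h
Wi-Fi router: 0.01 kW × 112 h = 1.12 kWh
window air conditioner: Runtime = 4 h/week × 23 weeks = 92 h
window air conditioner: 0.71 kW × 92 h = 65.32 kWh
Total energy = 88.28 kWh
Cost = 88.28 × ₹6.1 = ₹538.51

₹538.51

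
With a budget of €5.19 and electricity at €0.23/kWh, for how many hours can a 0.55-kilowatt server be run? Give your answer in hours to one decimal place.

41.0 h

Energy available = €5.19 ÷ €0.23/kWh = 22.5652 kWh
Hours = 22.5652 kWh ÷ 0.55 kW = 41.0 h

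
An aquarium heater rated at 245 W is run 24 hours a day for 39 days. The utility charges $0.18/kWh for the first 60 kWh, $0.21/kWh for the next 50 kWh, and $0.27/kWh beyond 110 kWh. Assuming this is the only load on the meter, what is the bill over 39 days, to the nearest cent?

Runtime = 24 h × 39 = 936 h
Energy = 0.245 kW × 936 h = 229.32 kWh
Tier 1 (0–60 kWh): 60 × $0.18 = $10.8
Tier 2 (60–110 kWh): 50 × $0.21 = $10.5
Above 110 kWh: 119.32 × $0.27 = $32.2164
Bill = $53.52

$53.52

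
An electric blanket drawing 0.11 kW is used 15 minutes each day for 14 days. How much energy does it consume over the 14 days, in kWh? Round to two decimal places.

Runtime = 15 min × 14 = 210 min = 3.5 h
Energy = 0.11 kW × 3.5 h = 0.385 kWh ≈ 0.39 kWh

0.39 kWh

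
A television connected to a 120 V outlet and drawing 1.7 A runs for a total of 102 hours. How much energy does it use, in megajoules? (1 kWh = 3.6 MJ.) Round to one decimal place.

Power = 1.7 A × 120 V = 204 W = 0.204 kW
Energy = 0.204 kW × 102 h = 20.808 kWh
= 20.808 × 3.6 MJ = 74.9 MJ

74.9 MJ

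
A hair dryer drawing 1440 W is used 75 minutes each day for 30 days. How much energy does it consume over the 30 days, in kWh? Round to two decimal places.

Runtime = 75 min × 30 = 2250 min = 37.5 h
Energy = 1.44 kW × 37.5 h = 54 kWh

54.00 kWh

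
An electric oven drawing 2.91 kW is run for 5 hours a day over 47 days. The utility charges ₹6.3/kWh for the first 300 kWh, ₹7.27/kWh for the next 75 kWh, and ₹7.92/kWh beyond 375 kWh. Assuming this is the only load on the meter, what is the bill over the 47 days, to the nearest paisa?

₹4881.34

Runtime = 5 h/day × 47 days = 235 h
Energy = 2.91 kW × 235 h = 683.85 kWh
Tier 1 (0–300 kWh): 300 × ₹6.3 = ₹1890
Tier 2 (300–375 kWh): 75 × ₹7.27 = ₹545.25
Above 375 kWh: 308.85 × ₹7.92 = ₹2446.092
Bill = ₹4881.34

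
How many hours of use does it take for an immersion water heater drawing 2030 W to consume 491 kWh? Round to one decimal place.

241.9 h

Hours = 491 kWh ÷ 2.03 kW = 241.9 h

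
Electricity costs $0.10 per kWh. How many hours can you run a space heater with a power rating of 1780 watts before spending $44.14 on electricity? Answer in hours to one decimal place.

248.0 h

Energy available = $44.14 ÷ $0.10/kWh = 441.4 kWh
Hours = 441.4 kWh ÷ 1.78 kW = 248.0 h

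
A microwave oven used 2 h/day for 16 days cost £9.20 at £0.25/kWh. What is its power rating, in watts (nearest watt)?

1150 W

Energy = £9.20 ÷ £0.25/kWh = 36.8 kWh
Runtime = 2 h/day × 16 days = 32 h
Power = 36.8 kWh ÷ 32 h = 1.15 kW = 1150 W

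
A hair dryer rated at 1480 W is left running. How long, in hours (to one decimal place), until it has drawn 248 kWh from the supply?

167.6 h

Hours = 248 kWh ÷ 1.48 kW = 167.6 h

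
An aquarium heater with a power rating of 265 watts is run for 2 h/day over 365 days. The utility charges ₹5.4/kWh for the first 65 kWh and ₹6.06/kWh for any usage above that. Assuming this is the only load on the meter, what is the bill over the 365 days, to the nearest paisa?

₹1129.41

Runtime = 2 h/day × 365 days = 730 h
Energy = 0.265 kW × 730 h = 193.45 kWh
Tier 1 (0–65 kWh): 65 × ₹5.4 = ₹351
Above 65 kWh: 128.45 × ₹6.06 = ₹778.407
Bill = ₹1129.41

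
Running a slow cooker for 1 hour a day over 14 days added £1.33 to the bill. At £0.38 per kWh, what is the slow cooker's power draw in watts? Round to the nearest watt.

Energy = £1.33 ÷ £0.38/kWh = 3.5 kWh
Runtime = 1 h/day × 14 days = 14 h
Power = 3.5 kWh ÷ 14 h = 0.25 kW = 250 W

250 W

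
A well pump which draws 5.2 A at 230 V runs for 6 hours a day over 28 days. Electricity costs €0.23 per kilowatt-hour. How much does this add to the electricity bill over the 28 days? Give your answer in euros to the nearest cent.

Power = 5.2 A × 230 V = 1196 W = 1.196 kW
Runtime = 6 h/day × 28 days = 168 h
Energy = 1.196 kW × 168 h = 200.928 kWh
Cost = 200.928 kWh × €0.23/kWh = €46.21

€46.21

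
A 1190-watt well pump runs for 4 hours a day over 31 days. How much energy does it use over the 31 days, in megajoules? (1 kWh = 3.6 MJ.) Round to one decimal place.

531.2 MJ

Runtime = 4 h/day × 31 days = 124 h
Energy = 1.19 kW × 124 h = 147.56 kWh
= 147.56 × 3.6 MJ = 531.2 MJ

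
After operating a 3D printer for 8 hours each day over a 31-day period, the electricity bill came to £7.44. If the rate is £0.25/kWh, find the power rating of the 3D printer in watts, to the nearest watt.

120 W

Energy = £7.44 ÷ £0.25/kWh = 29.76 kWh
Runtime = 8 h/day × 31 days = 248 h
Power = 29.76 kWh ÷ 248 h = 0.12 kW = 120 W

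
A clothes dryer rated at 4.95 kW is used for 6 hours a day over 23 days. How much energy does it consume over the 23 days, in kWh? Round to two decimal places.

Runtime = 6 h/day × 23 days = 138 h
Energy = 4.95 kW × 138 h = 683.1 kWh

683.10 kWh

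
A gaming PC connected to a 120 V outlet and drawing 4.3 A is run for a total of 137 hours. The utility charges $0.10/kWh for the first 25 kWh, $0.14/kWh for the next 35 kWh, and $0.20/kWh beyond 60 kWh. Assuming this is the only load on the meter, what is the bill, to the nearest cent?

Power = 4.3 A × 120 V = 516 W = 0.516 kW
Energy = 0.516 kW × 137 h = 70.692 kWh
Tier 1 (0–25 kWh): 25 × $0.10 = $2.5
Tier 2 (25–60 kWh): 35 × $0.14 = $4.9
Above 60 kWh: 10.692 × $0.20 = $2.1384
Bill = $9.54

$9.54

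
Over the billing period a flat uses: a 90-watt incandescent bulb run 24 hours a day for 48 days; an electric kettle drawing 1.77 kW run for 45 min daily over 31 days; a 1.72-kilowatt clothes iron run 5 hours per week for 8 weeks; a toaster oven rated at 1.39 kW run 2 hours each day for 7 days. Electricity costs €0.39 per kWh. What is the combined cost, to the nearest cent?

€90.91

incandescent bulb: Runtime = 24 h × 48 = 1152 h
incandescent bulb: 0.09 kW × 1152 h = 103.68 kWh
electric kettle: Runtime = 45 min × 31 = 1395 min = 23.25 h
electric kettle: 1.77 kW × 23.25 h = 41.1525 kWh
clothes iron: Runtime = 5 h/week × 8 weeks = 40 h
clothes iron: 1.72 kW × 40 h = 68.8 kWh
toaster oven: Runtime = 2 h/day × 7 days = 14 h
toaster oven: 1.39 kW × 14 h = 19.46 kWh
Total energy = 233.0925 kWh
Cost = 233.0925 × €0.39 = €90.91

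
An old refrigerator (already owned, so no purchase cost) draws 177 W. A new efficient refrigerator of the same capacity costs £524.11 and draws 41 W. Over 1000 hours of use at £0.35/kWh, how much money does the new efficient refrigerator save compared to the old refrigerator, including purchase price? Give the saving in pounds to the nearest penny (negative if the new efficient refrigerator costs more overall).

-£476.51

old refrigerator: £0.00 + (177/1000) kW × 1000 h × £0.35 = £0.00 + £61.95 = £61.95
new efficient refrigerator: £524.11 + (41/1000) kW × 1000 h × £0.35 = £524.11 + £14.35 = £538.46
Saving = £61.95 − £538.46 = −£476.51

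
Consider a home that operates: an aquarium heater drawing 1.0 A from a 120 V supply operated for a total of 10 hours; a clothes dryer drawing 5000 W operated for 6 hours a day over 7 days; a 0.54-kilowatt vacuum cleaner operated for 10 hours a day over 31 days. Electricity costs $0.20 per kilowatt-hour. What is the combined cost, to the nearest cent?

aquarium heater: Power = 1.0 A × 120 V = 120 W = 0.12 kW
aquarium heater: 0.12 kW × 10 h = 1.2 kWh
clothes dryer: Runtime = 6 h/day × 7 days = 42 h
clothes dryer: 5 kW × 42 h = 210 kWh
vacuum cleaner: Runtime = 10 h/day × 31 days = 310 h
vacuum cleaner: 0.54 kW × 310 h = 167.4 kWh
Total energy = 378.6 kWh
Cost = 378.6 × $0.20 = $75.72

$75.72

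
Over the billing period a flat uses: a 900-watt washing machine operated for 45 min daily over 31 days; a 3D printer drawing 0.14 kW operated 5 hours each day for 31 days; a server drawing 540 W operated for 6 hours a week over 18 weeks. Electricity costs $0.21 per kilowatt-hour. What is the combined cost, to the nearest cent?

washing machine: Runtime = 45 min × 31 = 1395 min = 23.25 h
washing machine: 0.9 kW × 23.25 h = 20.925 kWh
3D printer: Runtime = 5 h/day × 31 days = 155 h
3D printer: 0.14 kW × 155 h = 21.7 kWh
server: Runtime = 6 h/week × 18 weeks = 108 h
server: 0.54 kW × 108 h = 58.32 kWh
Total energy = 100.945 kWh
Cost = 100.945 × $0.21 = $21.20

$21.20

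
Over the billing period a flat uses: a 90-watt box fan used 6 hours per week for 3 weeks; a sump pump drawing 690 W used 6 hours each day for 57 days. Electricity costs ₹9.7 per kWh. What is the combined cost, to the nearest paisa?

box fan: Runtime = 6 h/week × 3 weeks = 18 h
box fan: 0.09 kW × 18 h = 1.62 kWh
sump pump: Runtime = 6 h/day × 57 days = 342 h
sump pump: 0.69 kW × 342 h = 235.98 kWh
Total energy = 237.6 kWh
Cost = 237.6 × ₹9.7 = ₹2304.72

₹2304.72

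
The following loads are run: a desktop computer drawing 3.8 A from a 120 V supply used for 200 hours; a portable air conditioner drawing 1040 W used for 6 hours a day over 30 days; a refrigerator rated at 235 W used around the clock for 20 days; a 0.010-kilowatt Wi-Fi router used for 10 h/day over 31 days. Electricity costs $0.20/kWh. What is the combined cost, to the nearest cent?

$78.86

desktop computer: Power = 3.8 A × 120 V = 456 W = 0.456 kW
desktop computer: 0.456 kW × 200 h = 91.2 kWh
portable air conditioner: Runtime = 6 h/day × 30 days = 180 h
portable air conditioner: 1.04 kW × 180 h = 187.2 kWh
refrigerator: Runtime = 24 h × 20 = 480 h
refrigerator: 0.235 kW × 480 h = 112.8 kWh
Wi-Fi router: Runtime = 10 h/day × 31 days = 310 h
Wi-Fi router: 0.01 kW × 310 h = 3.1 kWh
Total energy = 394.3 kWh
Cost = 394.3 × $0.20 = $78.86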